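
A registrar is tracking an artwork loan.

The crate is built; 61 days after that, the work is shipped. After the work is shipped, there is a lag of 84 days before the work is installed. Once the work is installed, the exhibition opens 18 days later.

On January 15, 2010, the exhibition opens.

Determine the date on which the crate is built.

August 5, 2009

The exhibition opens: Jan 15, 2010.
The work is installed: Jan 15, 2010 − 18 days = Dec 28, 2009.
The work is shipped: Dec 28, 2009 − 84 days = Oct 5, 2009.
The crate is built: Oct 5, 2009 − 61 days = Aug 5, 2009.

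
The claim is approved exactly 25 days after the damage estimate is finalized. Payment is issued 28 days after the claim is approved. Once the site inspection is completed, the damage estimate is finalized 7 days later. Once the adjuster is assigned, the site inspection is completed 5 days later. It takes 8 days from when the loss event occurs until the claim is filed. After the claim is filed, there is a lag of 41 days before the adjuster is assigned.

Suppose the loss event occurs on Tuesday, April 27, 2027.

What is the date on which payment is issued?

The loss event occurs: Apr 27, 2027.
The claim is filed: Apr 27, 2027 + 8 days = May 5, 2027.
The adjuster is assigned: May 5, 2027 + 41 days = Jun 15, 2027.
The site inspection is completed: Jun 15, 2027 + 5 days = Jun 20, 2027.
The damage estimate is finalized: Jun 20, 2027 + 7 days = Jun 27, 2027.
The claim is approved: Jun 27, 2027 + 25 days = Jul 22, 2027.
Payment is issued: Jul 22, 2027 + 28 days = Aug 19, 2027.

Thursday, August 19, 2027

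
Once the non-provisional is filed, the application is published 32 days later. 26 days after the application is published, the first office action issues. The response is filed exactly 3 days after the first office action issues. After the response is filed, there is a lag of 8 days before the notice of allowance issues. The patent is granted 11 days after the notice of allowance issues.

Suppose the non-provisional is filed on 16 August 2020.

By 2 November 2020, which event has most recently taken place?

The notice of allowance issues

The non-provisional is filed: Aug 16, 2020.
The application is published: Aug 16, 2020 + 32 days = Sep 17, 2020.
The first office action issues: Sep 17, 2020 + 26 days = Oct 13, 2020.
The response is filed: Oct 13, 2020 + 3 days = Oct 16, 2020.
The notice of allowance issues: Oct 16, 2020 + 8 days = Oct 24, 2020.
The patent is granted: Oct 24, 2020 + 11 days = Nov 4, 2020.
Nov 2, 2020 falls between when the notice of allowance issues (Oct 24, 2020) and when the patent is granted (Nov 4, 2020).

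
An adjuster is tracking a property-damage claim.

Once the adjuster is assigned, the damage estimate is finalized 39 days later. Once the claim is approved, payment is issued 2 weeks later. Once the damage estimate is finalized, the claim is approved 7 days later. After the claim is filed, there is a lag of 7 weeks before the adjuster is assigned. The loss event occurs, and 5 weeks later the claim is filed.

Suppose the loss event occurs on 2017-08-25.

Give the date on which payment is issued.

2018-01-16

The loss event occurs: Aug 25, 2017.
The claim is filed: Aug 25, 2017 + 5 weeks = Sep 29, 2017.
The adjuster is assigned: Sep 29, 2017 + 7 weeks = Nov 17, 2017.
The damage estimate is finalized: Nov 17, 2017 + 39 days = Dec 26, 2017.
The claim is approved: Dec 26, 2017 + 7 days = Jan 2, 2018.
Payment is issued: Jan 2, 2018 + 2 weeks = Jan 16, 2018.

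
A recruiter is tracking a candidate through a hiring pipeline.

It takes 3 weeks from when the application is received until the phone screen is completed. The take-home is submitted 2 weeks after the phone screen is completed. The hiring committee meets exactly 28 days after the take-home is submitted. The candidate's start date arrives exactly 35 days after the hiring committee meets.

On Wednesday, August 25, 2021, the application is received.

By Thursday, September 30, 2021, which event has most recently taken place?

The application is received: Aug 25, 2021.
The phone screen is completed: Aug 25, 2021 + 3 weeks = Sep 15, 2021.
The take-home is submitted: Sep 15, 2021 + 2 weeks = Sep 29, 2021.
The hiring committee meets: Sep 29, 2021 + 28 days = Oct 27, 2021.
The candidate's start date arrives: Oct 27, 2021 + 35 days = Dec 1, 2021.
Sep 30, 2021 falls between when the take-home is submitted (Sep 29, 2021) and when the hiring committee meets (Oct 27, 2021).

The take-home is submitted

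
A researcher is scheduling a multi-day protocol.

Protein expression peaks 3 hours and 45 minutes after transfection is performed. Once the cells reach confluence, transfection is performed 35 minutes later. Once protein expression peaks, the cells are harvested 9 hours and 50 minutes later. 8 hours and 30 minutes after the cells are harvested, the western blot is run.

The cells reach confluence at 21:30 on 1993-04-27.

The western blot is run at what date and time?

The cells reach confluence: 21:30 Apr 27, 1993.
Transfection is performed: 21:30 Apr 27, 1993 + 35m = 22:05 Apr 27, 1993.
Protein expression peaks: 22:05 Apr 27, 1993 + 3h45m = 01:50 Apr 28, 1993.
The cells are harvested: 01:50 Apr 28, 1993 + 9h50m = 11:40 Apr 28, 1993.
The western blot is run: 11:40 Apr 28, 1993 + 8h30m = 20:10 Apr 28, 1993.

20:10 on 1993-04-28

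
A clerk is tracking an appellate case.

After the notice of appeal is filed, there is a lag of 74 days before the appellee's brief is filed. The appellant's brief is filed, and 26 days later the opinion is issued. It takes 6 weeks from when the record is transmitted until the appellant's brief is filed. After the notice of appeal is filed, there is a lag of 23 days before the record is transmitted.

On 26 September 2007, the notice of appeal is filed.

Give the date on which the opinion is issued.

The notice of appeal is filed: Sep 26, 2007.
The record is transmitted: Sep 26, 2007 + 23 days = Oct 19, 2007.
The appellant's brief is filed: Oct 19, 2007 + 6 weeks = Nov 30, 2007.
The opinion is issued: Nov 30, 2007 + 26 days = Dec 26, 2007.

26 December 2007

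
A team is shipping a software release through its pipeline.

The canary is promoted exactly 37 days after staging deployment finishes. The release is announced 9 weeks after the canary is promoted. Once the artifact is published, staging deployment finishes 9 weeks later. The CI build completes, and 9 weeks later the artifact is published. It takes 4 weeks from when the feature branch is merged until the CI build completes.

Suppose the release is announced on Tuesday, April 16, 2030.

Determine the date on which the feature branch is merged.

Sunday, August 5, 2029

The release is announced: Apr 16, 2030.
The canary is promoted: Apr 16, 2030 − 9 weeks = Feb 12, 2030.
Staging deployment finishes: Feb 12, 2030 − 37 days = Jan 6, 2030.
The artifact is published: Jan 6, 2030 − 9 weeks = Nov 4, 2029.
The CI build completes: Nov 4, 2029 − 9 weeks = Sep 2, 2029.
The feature branch is merged: Sep 2, 2029 − 4 weeks = Aug 5, 2029.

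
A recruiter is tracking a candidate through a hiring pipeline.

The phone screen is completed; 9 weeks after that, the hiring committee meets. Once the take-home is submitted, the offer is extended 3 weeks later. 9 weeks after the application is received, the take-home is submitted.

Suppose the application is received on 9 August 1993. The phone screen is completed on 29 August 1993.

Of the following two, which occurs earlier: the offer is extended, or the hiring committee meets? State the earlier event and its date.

The hiring committee meets — 31 October 1993

The application is received: Aug 9, 1993.
The take-home is submitted: Aug 9, 1993 + 9 weeks = Oct 11, 1993.
The offer is extended: Oct 11, 1993 + 3 weeks = Nov 1, 1993.
The phone screen is completed: Aug 29, 1993.
The hiring committee meets: Aug 29, 1993 + 9 weeks = Oct 31, 1993.
Comparing: the offer is extended on Nov 1, 1993 vs the hiring committee meets on Oct 31, 1993. Earlier: the hiring committee meets.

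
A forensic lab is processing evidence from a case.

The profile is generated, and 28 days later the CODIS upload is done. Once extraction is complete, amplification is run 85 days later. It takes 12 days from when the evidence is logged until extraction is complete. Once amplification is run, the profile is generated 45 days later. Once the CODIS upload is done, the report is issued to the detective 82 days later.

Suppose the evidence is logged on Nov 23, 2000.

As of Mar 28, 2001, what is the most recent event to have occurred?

Amplification is run

The evidence is logged: Nov 23, 2000.
Extraction is complete: Nov 23, 2000 + 12 days = Dec 5, 2000.
Amplification is run: Dec 5, 2000 + 85 days = Feb 28, 2001.
The profile is generated: Feb 28, 2001 + 45 days = Apr 14, 2001.
The CODIS upload is done: Apr 14, 2001 + 28 days = May 12, 2001.
The report is issued to the detective: May 12, 2001 + 82 days = Aug 2, 2001.
Mar 28, 2001 falls between when amplification is run (Feb 28, 2001) and when the profile is generated (Apr 14, 2001).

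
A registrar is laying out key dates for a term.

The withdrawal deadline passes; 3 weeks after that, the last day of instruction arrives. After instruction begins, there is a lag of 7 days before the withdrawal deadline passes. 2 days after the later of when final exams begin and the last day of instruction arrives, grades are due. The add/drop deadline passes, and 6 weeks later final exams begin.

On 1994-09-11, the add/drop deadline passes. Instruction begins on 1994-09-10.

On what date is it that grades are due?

1994-10-25

The add/drop deadline passes: Sep 11, 1994.
Final exams begin: Sep 11, 1994 + 6 weeks = Oct 23, 1994.
Instruction begins: Sep 10, 1994.
The withdrawal deadline passes: Sep 10, 1994 + 7 days = Sep 17, 1994.
The last day of instruction arrives: Sep 17, 1994 + 3 weeks = Oct 8, 1994.
Both prerequisites met — final exams begin (Oct 23, 1994), the last day of instruction arrives (Oct 8, 1994); the later is Oct 23, 1994.
Grades are due: Oct 23, 1994 + 2 days = Oct 25, 1994.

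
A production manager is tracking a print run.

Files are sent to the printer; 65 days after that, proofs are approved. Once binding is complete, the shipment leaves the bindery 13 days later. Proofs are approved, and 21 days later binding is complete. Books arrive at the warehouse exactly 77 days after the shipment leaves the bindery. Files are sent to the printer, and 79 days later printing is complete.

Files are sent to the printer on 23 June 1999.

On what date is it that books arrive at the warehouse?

Files are sent to the printer: Jun 23, 1999.
Proofs are approved: Jun 23, 1999 + 65 days = Aug 27, 1999.
Binding is complete: Aug 27, 1999 + 21 days = Sep 17, 1999.
The shipment leaves the bindery: Sep 17, 1999 + 13 days = Sep 30, 1999.
Books arrive at the warehouse: Sep 30, 1999 + 77 days = Dec 16, 1999.

16 December 1999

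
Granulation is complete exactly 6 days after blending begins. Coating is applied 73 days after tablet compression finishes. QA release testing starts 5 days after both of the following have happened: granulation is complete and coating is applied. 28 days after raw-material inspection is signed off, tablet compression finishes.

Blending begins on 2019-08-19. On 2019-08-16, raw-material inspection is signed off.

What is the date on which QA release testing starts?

2019-11-30

Blending begins: Aug 19, 2019.
Granulation is complete: Aug 19, 2019 + 6 days = Aug 25, 2019.
Raw-material inspection is signed off: Aug 16, 2019.
Tablet compression finishes: Aug 16, 2019 + 28 days = Sep 13, 2019.
Coating is applied: Sep 13, 2019 + 73 days = Nov 25, 2019.
Both prerequisites met — granulation is complete (Aug 25, 2019), coating is applied (Nov 25, 2019); the later is Nov 25, 2019.
QA release testing starts: Nov 25, 2019 + 5 days = Nov 30, 2019.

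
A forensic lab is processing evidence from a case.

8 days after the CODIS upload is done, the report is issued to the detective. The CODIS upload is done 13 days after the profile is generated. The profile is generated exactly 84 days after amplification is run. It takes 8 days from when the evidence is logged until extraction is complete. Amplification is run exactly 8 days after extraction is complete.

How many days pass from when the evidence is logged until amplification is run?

Causal path: the evidence is logged → extraction is complete → amplification is run.
Total delay along the path: 8 + 8 = 16 days.

16 days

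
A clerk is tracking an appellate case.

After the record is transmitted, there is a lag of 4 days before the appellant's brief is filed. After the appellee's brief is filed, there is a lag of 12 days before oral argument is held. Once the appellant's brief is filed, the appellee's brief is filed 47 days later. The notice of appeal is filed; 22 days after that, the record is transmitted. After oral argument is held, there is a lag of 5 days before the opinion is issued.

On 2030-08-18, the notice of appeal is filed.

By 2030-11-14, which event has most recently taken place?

Oral argument is held

The notice of appeal is filed: Aug 18, 2030.
The record is transmitted: Aug 18, 2030 + 22 days = Sep 9, 2030.
The appellant's brief is filed: Sep 9, 2030 + 4 days = Sep 13, 2030.
The appellee's brief is filed: Sep 13, 2030 + 47 days = Oct 30, 2030.
Oral argument is held: Oct 30, 2030 + 12 days = Nov 11, 2030.
The opinion is issued: Nov 11, 2030 + 5 days = Nov 16, 2030.
Nov 14, 2030 falls between when oral argument is held (Nov 11, 2030) and when the opinion is issued (Nov 16, 2030).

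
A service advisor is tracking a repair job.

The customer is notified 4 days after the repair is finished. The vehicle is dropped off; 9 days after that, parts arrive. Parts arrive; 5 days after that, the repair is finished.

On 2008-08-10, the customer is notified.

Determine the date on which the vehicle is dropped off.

The customer is notified: Aug 10, 2008.
The repair is finished: Aug 10, 2008 − 4 days = Aug 6, 2008.
Parts arrive: Aug 6, 2008 − 5 days = Aug 1, 2008.
The vehicle is dropped off: Aug 1, 2008 − 9 days = Jul 23, 2008.

2008-07-23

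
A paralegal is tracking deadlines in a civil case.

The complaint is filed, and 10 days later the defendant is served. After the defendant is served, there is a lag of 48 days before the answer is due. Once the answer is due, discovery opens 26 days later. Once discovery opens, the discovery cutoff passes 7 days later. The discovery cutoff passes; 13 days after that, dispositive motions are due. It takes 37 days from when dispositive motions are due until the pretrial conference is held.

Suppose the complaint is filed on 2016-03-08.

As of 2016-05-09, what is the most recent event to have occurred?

The answer is due

The complaint is filed: Mar 8, 2016.
The defendant is served: Mar 8, 2016 + 10 days = Mar 18, 2016.
The answer is due: Mar 18, 2016 + 48 days = May 5, 2016.
Discovery opens: May 5, 2016 + 26 days = May 31, 2016.
The discovery cutoff passes: May 31, 2016 + 7 days = Jun 7, 2016.
Dispositive motions are due: Jun 7, 2016 + 13 days = Jun 20, 2016.
The pretrial conference is held: Jun 20, 2016 + 37 days = Jul 27, 2016.
May 9, 2016 falls between when the answer is due (May 5, 2016) and when discovery opens (May 31, 2016).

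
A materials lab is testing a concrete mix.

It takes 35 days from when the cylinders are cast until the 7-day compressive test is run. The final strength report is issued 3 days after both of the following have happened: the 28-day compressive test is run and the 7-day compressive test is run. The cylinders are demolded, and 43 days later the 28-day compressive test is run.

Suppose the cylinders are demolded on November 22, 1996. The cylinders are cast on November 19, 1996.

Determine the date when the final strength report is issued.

The cylinders are demolded: Nov 22, 1996.
The 28-day compressive test is run: Nov 22, 1996 + 43 days = Jan 4, 1997.
The cylinders are cast: Nov 19, 1996.
The 7-day compressive test is run: Nov 19, 1996 + 35 days = Dec 24, 1996.
Both prerequisites met — the 28-day compressive test is run (Jan 4, 1997), the 7-day compressive test is run (Dec 24, 1996); the later is Jan 4, 1997.
The final strength report is issued: Jan 4, 1997 + 3 days = Jan 7, 1997.

January 7, 1997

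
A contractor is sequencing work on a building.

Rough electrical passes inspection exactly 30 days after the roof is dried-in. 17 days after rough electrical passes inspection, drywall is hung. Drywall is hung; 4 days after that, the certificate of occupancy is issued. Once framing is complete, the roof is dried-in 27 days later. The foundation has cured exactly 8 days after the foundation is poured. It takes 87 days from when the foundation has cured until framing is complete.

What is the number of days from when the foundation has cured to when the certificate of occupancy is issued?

Causal path: the foundation has cured → framing is complete → the roof is dried-in → rough electrical passes inspection → drywall is hung → the certificate of occupancy is issued.
Total delay along the path: 87 + 27 + 30 + 17 + 4 = 165 days.

165 days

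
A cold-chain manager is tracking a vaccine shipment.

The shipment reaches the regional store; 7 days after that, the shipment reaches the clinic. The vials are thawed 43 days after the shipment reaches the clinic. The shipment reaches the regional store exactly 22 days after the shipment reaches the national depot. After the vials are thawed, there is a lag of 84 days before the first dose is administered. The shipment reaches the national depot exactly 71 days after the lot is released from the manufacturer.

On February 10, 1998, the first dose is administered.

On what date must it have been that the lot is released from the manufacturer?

June 28, 1997

The first dose is administered: Feb 10, 1998.
The vials are thawed: Feb 10, 1998 − 84 days = Nov 18, 1997.
The shipment reaches the clinic: Nov 18, 1997 − 43 days = Oct 6, 1997.
The shipment reaches the regional store: Oct 6, 1997 − 7 days = Sep 29, 1997.
The shipment reaches the national depot: Sep 29, 1997 − 22 days = Sep 7, 1997.
The lot is released from the manufacturer: Sep 7, 1997 − 71 days = Jun 28, 1997.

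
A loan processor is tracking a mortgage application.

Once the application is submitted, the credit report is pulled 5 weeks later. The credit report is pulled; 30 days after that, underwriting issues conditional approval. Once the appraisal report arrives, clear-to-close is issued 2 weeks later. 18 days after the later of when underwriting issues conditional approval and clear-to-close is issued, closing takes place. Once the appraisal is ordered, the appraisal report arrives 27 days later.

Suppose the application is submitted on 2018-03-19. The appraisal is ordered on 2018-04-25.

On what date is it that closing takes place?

2018-06-23

The application is submitted: Mar 19, 2018.
The credit report is pulled: Mar 19, 2018 + 5 weeks = Apr 23, 2018.
Underwriting issues conditional approval: Apr 23, 2018 + 30 days = May 23, 2018.
The appraisal is ordered: Apr 25, 2018.
The appraisal report arrives: Apr 25, 2018 + 27 days = May 22, 2018.
Clear-to-close is issued: May 22, 2018 + 2 weeks = Jun 5, 2018.
Both prerequisites met — underwriting issues conditional approval (May 23, 2018), clear-to-close is issued (Jun 5, 2018); the later is Jun 5, 2018.
Closing takes place: Jun 5, 2018 + 18 days = Jun 23, 2018.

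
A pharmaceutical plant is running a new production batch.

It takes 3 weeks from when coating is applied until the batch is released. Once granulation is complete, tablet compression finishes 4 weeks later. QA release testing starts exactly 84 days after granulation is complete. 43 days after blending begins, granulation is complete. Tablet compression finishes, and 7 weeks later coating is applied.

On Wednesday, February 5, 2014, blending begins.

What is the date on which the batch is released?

Blending begins: Feb 5, 2014.
Granulation is complete: Feb 5, 2014 + 43 days = Mar 20, 2014.
Tablet compression finishes: Mar 20, 2014 + 4 weeks = Apr 17, 2014.
Coating is applied: Apr 17, 2014 + 7 weeks = Jun 5, 2014.
The batch is released: Jun 5, 2014 + 3 weeks = Jun 26, 2014.

Thursday, June 26, 2014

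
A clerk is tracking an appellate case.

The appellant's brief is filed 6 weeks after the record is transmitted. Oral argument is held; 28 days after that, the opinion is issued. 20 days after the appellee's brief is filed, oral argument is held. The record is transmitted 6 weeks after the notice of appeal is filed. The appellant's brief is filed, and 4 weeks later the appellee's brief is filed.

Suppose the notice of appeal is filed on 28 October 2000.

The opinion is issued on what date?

The notice of appeal is filed: Oct 28, 2000.
The record is transmitted: Oct 28, 2000 + 6 weeks = Dec 9, 2000.
The appellant's brief is filed: Dec 9, 2000 + 6 weeks = Jan 20, 2001.
The appellee's brief is filed: Jan 20, 2001 + 4 weeks = Feb 17, 2001.
Oral argument is held: Feb 17, 2001 + 20 days = Mar 9, 2001.
The opinion is issued: Mar 9, 2001 + 28 days = Apr 6, 2001.

6 April 2001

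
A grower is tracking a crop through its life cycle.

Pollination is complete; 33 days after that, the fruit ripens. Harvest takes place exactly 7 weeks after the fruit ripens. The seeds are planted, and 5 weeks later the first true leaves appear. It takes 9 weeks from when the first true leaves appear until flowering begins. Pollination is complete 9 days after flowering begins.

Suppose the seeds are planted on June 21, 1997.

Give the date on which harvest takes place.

December 27, 1997

The seeds are planted: Jun 21, 1997.
The first true leaves appear: Jun 21, 1997 + 5 weeks = Jul 26, 1997.
Flowering begins: Jul 26, 1997 + 9 weeks = Sep 27, 1997.
Pollination is complete: Sep 27, 1997 + 9 days = Oct 6, 1997.
The fruit ripens: Oct 6, 1997 + 33 days = Nov 8, 1997.
Harvest takes place: Nov 8, 1997 + 7 weeks = Dec 27, 1997.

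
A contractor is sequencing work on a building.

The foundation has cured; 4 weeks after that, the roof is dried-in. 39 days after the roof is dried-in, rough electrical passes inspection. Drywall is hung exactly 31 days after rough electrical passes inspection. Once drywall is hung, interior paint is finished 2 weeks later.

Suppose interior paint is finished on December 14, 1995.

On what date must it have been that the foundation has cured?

Interior paint is finished: Dec 14, 1995.
Drywall is hung: Dec 14, 1995 − 2 weeks = Nov 30, 1995.
Rough electrical passes inspection: Nov 30, 1995 − 31 days = Oct 30, 1995.
The roof is dried-in: Oct 30, 1995 − 39 days = Sep 21, 1995.
The foundation has cured: Sep 21, 1995 − 4 weeks = Aug 24, 1995.

August 24, 1995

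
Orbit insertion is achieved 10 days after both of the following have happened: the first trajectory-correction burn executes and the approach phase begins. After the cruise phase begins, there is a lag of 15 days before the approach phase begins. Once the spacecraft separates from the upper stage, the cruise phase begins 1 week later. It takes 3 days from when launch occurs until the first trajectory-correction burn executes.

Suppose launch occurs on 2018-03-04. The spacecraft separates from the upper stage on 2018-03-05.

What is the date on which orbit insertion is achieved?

Launch occurs: Mar 4, 2018.
The first trajectory-correction burn executes: Mar 4, 2018 + 3 days = Mar 7, 2018.
The spacecraft separates from the upper stage: Mar 5, 2018.
The cruise phase begins: Mar 5, 2018 + 1 week = Mar 12, 2018.
The approach phase begins: Mar 12, 2018 + 15 days = Mar 27, 2018.
Both prerequisites met — the first trajectory-correction burn executes (Mar 7, 2018), the approach phase begins (Mar 27, 2018); the later is Mar 27, 2018.
Orbit insertion is achieved: Mar 27, 2018 + 10 days = Apr 6, 2018.

2018-04-06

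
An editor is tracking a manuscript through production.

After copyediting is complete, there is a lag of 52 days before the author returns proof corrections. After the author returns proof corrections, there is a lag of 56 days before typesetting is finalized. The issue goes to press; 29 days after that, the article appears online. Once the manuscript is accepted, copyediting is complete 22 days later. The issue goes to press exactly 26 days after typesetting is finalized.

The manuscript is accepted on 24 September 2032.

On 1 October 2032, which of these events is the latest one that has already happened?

The manuscript is accepted: Sep 24, 2032.
Copyediting is complete: Sep 24, 2032 + 22 days = Oct 16, 2032.
The author returns proof corrections: Oct 16, 2032 + 52 days = Dec 7, 2032.
Typesetting is finalized: Dec 7, 2032 + 56 days = Feb 1, 2033.
The issue goes to press: Feb 1, 2033 + 26 days = Feb 27, 2033.
The article appears online: Feb 27, 2033 + 29 days = Mar 28, 2033.
Oct 1, 2032 falls between when the manuscript is accepted (Sep 24, 2032) and when copyediting is complete (Oct 16, 2032).

The manuscript is accepted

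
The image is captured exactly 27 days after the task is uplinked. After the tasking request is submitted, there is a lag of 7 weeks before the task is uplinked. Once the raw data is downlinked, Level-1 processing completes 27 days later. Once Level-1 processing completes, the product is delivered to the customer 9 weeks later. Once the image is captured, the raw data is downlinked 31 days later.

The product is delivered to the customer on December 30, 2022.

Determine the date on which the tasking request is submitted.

The product is delivered to the customer: Dec 30, 2022.
Level-1 processing completes: Dec 30, 2022 − 9 weeks = Oct 28, 2022.
The raw data is downlinked: Oct 28, 2022 − 27 days = Oct 1, 2022.
The image is captured: Oct 1, 2022 − 31 days = Aug 31, 2022.
The task is uplinked: Aug 31, 2022 − 27 days = Aug 4, 2022.
The tasking request is submitted: Aug 4, 2022 − 7 weeks = Jun 16, 2022.

June 16, 2022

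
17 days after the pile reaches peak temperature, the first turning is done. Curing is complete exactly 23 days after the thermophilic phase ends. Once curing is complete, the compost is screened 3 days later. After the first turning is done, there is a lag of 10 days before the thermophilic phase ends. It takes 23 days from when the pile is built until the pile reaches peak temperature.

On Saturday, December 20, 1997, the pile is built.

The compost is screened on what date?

The pile is built: Dec 20, 1997.
The pile reaches peak temperature: Dec 20, 1997 + 23 days = Jan 12, 1998.
The first turning is done: Jan 12, 1998 + 17 days = Jan 29, 1998.
The thermophilic phase ends: Jan 29, 1998 + 10 days = Feb 8, 1998.
Curing is complete: Feb 8, 1998 + 23 days = Mar 3, 1998.
The compost is screened: Mar 3, 1998 + 3 days = Mar 6, 1998.

Friday, March 6, 1998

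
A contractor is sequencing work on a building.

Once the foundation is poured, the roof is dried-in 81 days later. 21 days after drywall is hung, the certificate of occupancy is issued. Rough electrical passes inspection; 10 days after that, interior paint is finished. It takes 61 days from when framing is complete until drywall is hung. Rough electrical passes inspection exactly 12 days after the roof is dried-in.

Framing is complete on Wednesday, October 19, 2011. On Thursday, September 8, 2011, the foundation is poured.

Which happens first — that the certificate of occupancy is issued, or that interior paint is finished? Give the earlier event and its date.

Framing is complete: Oct 19, 2011.
Drywall is hung: Oct 19, 2011 + 61 days = Dec 19, 2011.
The certificate of occupancy is issued: Dec 19, 2011 + 21 days = Jan 9, 2012.
The foundation is poured: Sep 8, 2011.
The roof is dried-in: Sep 8, 2011 + 81 days = Nov 28, 2011.
Rough electrical passes inspection: Nov 28, 2011 + 12 days = Dec 10, 2011.
Interior paint is finished: Dec 10, 2011 + 10 days = Dec 20, 2011.
Comparing: the certificate of occupancy is issued on Jan 9, 2012 vs interior paint is finished on Dec 20, 2011. Earlier: interior paint is finished.

Interior paint is finished — Tuesday, December 20, 2011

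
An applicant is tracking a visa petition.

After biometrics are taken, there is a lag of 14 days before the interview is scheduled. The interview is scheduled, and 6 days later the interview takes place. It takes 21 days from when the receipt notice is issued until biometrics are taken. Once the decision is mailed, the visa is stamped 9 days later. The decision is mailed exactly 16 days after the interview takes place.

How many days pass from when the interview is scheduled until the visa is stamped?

Causal path: the interview is scheduled → the interview takes place → the decision is mailed → the visa is stamped.
Total delay along the path: 6 + 16 + 9 = 31 days.

31 days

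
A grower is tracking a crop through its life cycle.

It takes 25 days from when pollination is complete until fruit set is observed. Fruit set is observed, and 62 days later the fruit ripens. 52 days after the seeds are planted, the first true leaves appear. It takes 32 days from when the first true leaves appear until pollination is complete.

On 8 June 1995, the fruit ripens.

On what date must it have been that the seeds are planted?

The fruit ripens: Jun 8, 1995.
Fruit set is observed: Jun 8, 1995 − 62 days = Apr 7, 1995.
Pollination is complete: Apr 7, 1995 − 25 days = Mar 13, 1995.
The first true leaves appear: Mar 13, 1995 − 32 days = Feb 9, 1995.
The seeds are planted: Feb 9, 1995 − 52 days = Dec 19, 1994.

19 December 1994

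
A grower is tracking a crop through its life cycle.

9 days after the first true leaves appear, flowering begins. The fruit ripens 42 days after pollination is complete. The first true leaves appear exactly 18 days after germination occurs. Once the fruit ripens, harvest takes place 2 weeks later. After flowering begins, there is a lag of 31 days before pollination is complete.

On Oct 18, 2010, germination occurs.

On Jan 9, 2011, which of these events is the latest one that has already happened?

Germination occurs: Oct 18, 2010.
The first true leaves appear: Oct 18, 2010 + 18 days = Nov 5, 2010.
Flowering begins: Nov 5, 2010 + 9 days = Nov 14, 2010.
Pollination is complete: Nov 14, 2010 + 31 days = Dec 15, 2010.
The fruit ripens: Dec 15, 2010 + 42 days = Jan 26, 2011.
Harvest takes place: Jan 26, 2011 + 2 weeks = Feb 9, 2011.
Jan 9, 2011 falls between when pollination is complete (Dec 15, 2010) and when the fruit ripens (Jan 26, 2011).

Pollination is complete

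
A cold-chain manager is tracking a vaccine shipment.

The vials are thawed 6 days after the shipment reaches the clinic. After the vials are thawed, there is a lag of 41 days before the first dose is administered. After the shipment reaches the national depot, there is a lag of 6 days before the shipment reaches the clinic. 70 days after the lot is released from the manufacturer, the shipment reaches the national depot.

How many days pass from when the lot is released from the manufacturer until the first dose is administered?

Causal path: the lot is released from the manufacturer → the shipment reaches the national depot → the shipment reaches the clinic → the vials are thawed → the first dose is administered.
Total delay along the path: 70 + 6 + 6 + 41 = 123 days.

123 days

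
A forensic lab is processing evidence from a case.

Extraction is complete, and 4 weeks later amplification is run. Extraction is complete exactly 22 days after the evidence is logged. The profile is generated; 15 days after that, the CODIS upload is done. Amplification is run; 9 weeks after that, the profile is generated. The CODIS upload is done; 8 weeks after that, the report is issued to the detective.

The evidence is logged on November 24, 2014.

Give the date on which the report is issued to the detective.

May 27, 2015

The evidence is logged: Nov 24, 2014.
Extraction is complete: Nov 24, 2014 + 22 days = Dec 16, 2014.
Amplification is run: Dec 16, 2014 + 4 weeks = Jan 13, 2015.
The profile is generated: Jan 13, 2015 + 9 weeks = Mar 17, 2015.
The CODIS upload is done: Mar 17, 2015 + 15 days = Apr 1, 2015.
The report is issued to the detective: Apr 1, 2015 + 8 weeks = May 27, 2015.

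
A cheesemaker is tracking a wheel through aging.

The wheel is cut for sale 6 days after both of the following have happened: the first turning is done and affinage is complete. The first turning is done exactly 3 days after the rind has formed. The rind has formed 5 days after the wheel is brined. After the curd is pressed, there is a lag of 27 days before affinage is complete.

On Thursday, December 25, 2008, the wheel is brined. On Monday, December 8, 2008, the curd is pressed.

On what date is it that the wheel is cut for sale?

The wheel is brined: Dec 25, 2008.
The rind has formed: Dec 25, 2008 + 5 days = Dec 30, 2008.
The first turning is done: Dec 30, 2008 + 3 days = Jan 2, 2009.
The curd is pressed: Dec 8, 2008.
Affinage is complete: Dec 8, 2008 + 27 days = Jan 4, 2009.
Both prerequisites met — the first turning is done (Jan 2, 2009), affinage is complete (Jan 4, 2009); the later is Jan 4, 2009.
The wheel is cut for sale: Jan 4, 2009 + 6 days = Jan 10, 2009.

Saturday, January 10, 2009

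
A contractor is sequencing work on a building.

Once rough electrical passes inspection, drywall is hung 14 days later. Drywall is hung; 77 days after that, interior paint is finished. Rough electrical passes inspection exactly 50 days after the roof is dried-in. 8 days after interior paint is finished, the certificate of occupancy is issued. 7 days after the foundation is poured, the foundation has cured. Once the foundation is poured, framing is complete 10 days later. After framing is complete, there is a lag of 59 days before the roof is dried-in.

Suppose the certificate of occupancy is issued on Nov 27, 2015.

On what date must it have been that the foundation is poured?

Apr 23, 2015

The certificate of occupancy is issued: Nov 27, 2015.
Interior paint is finished: Nov 27, 2015 − 8 days = Nov 19, 2015.
Drywall is hung: Nov 19, 2015 − 77 days = Sep 3, 2015.
Rough electrical passes inspection: Sep 3, 2015 − 14 days = Aug 20, 2015.
The roof is dried-in: Aug 20, 2015 − 50 days = Jul 1, 2015.
Framing is complete: Jul 1, 2015 − 59 days = May 3, 2015.
The foundation is poured: May 3, 2015 − 10 days = Apr 23, 2015.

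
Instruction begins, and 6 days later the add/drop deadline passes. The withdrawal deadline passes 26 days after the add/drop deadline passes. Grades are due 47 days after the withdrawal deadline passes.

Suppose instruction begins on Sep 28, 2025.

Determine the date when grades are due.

Dec 16, 2025

Instruction begins: Sep 28, 2025.
The add/drop deadline passes: Sep 28, 2025 + 6 days = Oct 4, 2025.
The withdrawal deadline passes: Oct 4, 2025 + 26 days = Oct 30, 2025.
Grades are due: Oct 30, 2025 + 47 days = Dec 16, 2025.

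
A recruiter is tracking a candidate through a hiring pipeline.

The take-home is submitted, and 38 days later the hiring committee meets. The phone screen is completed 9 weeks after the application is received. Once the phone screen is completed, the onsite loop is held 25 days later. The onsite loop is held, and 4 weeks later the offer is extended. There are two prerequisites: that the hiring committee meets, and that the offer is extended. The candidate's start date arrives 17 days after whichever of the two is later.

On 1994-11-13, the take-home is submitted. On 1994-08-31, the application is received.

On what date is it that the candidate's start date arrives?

1995-01-11

The take-home is submitted: Nov 13, 1994.
The hiring committee meets: Nov 13, 1994 + 38 days = Dec 21, 1994.
The application is received: Aug 31, 1994.
The phone screen is completed: Aug 31, 1994 + 9 weeks = Nov 2, 1994.
The onsite loop is held: Nov 2, 1994 + 25 days = Nov 27, 1994.
The offer is extended: Nov 27, 1994 + 4 weeks = Dec 25, 1994.
Both prerequisites met — the hiring committee meets (Dec 21, 1994), the offer is extended (Dec 25, 1994); the later is Dec 25, 1994.
The candidate's start date arrives: Dec 25, 1994 + 17 days = Jan 11, 1995.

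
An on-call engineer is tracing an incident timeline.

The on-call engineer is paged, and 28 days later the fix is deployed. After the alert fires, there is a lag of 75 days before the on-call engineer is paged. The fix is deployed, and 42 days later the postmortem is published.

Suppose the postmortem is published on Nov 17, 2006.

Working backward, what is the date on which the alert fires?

The postmortem is published: Nov 17, 2006.
The fix is deployed: Nov 17, 2006 − 42 days = Oct 6, 2006.
The on-call engineer is paged: Oct 6, 2006 − 28 days = Sep 8, 2006.
The alert fires: Sep 8, 2006 − 75 days = Jun 25, 2006.

Jun 25, 2006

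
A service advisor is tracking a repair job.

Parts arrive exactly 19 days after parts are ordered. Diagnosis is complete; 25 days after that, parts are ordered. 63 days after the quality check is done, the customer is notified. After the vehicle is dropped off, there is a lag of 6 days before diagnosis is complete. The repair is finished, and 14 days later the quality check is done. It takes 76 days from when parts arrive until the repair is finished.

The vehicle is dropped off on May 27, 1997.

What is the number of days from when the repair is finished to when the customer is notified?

Causal path: the repair is finished → the quality check is done → the customer is notified.
Total delay along the path: 14 + 63 = 77 days.

77 days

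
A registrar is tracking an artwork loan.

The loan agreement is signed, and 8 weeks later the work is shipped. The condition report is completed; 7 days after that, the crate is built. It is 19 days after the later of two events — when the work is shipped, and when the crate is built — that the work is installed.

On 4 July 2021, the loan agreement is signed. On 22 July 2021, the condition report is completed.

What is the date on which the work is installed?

The loan agreement is signed: Jul 4, 2021.
The work is shipped: Jul 4, 2021 + 8 weeks = Aug 29, 2021.
The condition report is completed: Jul 22, 2021.
The crate is built: Jul 22, 2021 + 7 days = Jul 29, 2021.
Both prerequisites met — the work is shipped (Aug 29, 2021), the crate is built (Jul 29, 2021); the later is Aug 29, 2021.
The work is installed: Aug 29, 2021 + 19 days = Sep 17, 2021.

17 September 2021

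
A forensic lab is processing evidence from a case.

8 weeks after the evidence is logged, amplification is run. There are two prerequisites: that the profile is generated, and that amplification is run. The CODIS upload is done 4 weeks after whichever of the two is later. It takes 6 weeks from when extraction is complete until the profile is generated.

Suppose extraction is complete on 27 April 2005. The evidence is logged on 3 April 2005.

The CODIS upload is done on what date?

6 July 2005

Extraction is complete: Apr 27, 2005.
The profile is generated: Apr 27, 2005 + 6 weeks = Jun 8, 2005.
The evidence is logged: Apr 3, 2005.
Amplification is run: Apr 3, 2005 + 8 weeks = May 29, 2005.
Both prerequisites met — the profile is generated (Jun 8, 2005), amplification is run (May 29, 2005); the later is Jun 8, 2005.
The CODIS upload is done: Jun 8, 2005 + 4 weeks = Jul 6, 2005.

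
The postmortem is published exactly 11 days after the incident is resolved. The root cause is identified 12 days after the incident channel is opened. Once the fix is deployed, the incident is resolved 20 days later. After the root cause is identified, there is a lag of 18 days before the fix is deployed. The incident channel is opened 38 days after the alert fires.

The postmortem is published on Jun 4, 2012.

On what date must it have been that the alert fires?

The postmortem is published: Jun 4, 2012.
The incident is resolved: Jun 4, 2012 − 11 days = May 24, 2012.
The fix is deployed: May 24, 2012 − 20 days = May 4, 2012.
The root cause is identified: May 4, 2012 − 18 days = Apr 16, 2012.
The incident channel is opened: Apr 16, 2012 − 12 days = Apr 4, 2012.
The alert fires: Apr 4, 2012 − 38 days = Feb 26, 2012.

Feb 26, 2012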